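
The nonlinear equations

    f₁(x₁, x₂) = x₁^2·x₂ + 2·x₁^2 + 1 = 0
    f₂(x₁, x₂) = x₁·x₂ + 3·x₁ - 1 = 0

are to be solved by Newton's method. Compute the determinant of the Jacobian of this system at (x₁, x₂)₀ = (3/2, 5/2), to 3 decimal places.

J = [[2·x₁·x₂ + 4·x₁, x₁^2], [x₂ + 3, x₁]].
At the point, J = [[13.500, 2.250], [5.500, 1.500]].
det J = 7.875.

7.875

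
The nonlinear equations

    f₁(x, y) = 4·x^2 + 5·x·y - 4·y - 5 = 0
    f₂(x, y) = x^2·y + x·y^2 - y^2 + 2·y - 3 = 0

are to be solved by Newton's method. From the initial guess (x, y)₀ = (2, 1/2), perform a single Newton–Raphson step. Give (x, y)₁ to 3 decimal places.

(1.168, 0.732)

At (2, 1/2): F = (14.000, 0.250).
Jacobian J = [[8·x + 5·y, 5·x - 4], [2·x·y + y^2, x^2 + 2·x·y - 2·y + 2]].
At the point, J = [[18.500, 6.000], [2.250, 7.000]] (det J = 116.000).
Solving J·Δ = −F gives Δ = (-0.832, 0.232).
Then the next iterate is (x, y)₁ = (1.168, 0.732).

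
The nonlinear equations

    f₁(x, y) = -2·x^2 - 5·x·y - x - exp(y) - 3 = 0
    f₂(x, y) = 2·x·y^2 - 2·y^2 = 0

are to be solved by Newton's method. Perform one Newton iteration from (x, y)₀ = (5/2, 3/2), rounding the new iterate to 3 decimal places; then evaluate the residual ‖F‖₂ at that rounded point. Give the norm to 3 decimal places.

At (5/2, 3/2): F = (-41.23169, 6.750).
Jacobian J = [[-4·x - 5·y - 1, -5·x - exp(y)], [2·y^2, 4·x·y - 4·y]].
At the point, J = [[-18.500, -16.98169], [4.500, 9.000]] (det J = -90.08240).
Solving J·Δ = −F gives Δ = (-2.847, 0.673).
Then the next iterate is (x, y)₁ = (-0.347, 2.173).
Re-evaluating at (-0.347, 2.173): F = (-7.90826, -12.72088), so ‖F‖₂ = 14.979.

14.979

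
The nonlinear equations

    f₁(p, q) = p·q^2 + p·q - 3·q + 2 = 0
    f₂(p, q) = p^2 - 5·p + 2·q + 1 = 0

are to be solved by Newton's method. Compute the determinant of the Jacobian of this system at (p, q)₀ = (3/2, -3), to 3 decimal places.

-9.000

J = [[q^2 + q, 2·p·q + p - 3], [2·p - 5, 2]].
At the point, J = [[6.000, -10.500], [-2.000, 2.000]].
det J = -9.000.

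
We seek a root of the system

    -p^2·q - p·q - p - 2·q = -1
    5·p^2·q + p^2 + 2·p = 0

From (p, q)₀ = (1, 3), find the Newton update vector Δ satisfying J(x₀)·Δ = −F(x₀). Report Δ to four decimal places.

(-0.1395, -2.6512)

At (1, 3): F = (-12.0000, 18.0000).
Jacobian J = [[-2·p·q - q - 1, -p^2 - p - 2], [10·p·q + 2·p + 2, 5·p^2]].
At the point, J = [[-10.0000, -4.0000], [34.0000, 5.0000]] (det J = 86.0000).
Solving J·Δ = −F gives Δ = (-0.1395, -2.6512).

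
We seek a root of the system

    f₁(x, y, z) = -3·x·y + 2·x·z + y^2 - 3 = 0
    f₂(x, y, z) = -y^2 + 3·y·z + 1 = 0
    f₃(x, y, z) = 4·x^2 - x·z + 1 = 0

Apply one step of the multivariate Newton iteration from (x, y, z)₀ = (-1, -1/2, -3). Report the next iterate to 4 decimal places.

At (-1, -1/2, -3): F = (1.7500, 5.2500, 2.0000).
Jacobian J = [[-3·y + 2·z, -3·x + 2·y, 2·x], [0, -2·y + 3·z, 3·y], [8·x - z, 0, -x]].
At the point, J = [[-4.5000, 2.0000, -2.0000], [0.0000, -8.0000, -1.5000], [-5.0000, 0.0000, 1.0000]] (det J = 131.0000).
Solving J·Δ = −F gives Δ = (0.4771, 0.5840, 0.3855).
Then the next iterate is (x, y, z)₁ = (-0.5229, 0.0840, -2.6145).

(-0.5229, 0.0840, -2.6145)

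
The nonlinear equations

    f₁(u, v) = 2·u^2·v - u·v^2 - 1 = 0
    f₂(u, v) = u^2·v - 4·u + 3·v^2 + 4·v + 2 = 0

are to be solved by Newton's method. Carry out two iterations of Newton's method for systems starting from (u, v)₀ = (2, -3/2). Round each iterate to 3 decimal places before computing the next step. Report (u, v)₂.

(0.342, -1.091)

At (2, -3/2): F = (-17.500, -11.250).
Jacobian J = [[4·u·v - v^2, 2·u^2 - 2·u·v], [2·u·v - 4, u^2 + 6·v + 4]].
At the point, J = [[-14.250, 14.000], [-10.000, -1.000]] (det J = 154.250).
Solving J·Δ = −F gives Δ = (-1.135, 0.095).
Then the next iterate is (u, v)₁ = (0.865, -1.405).
Round to (0.865, -1.405) and repeat: F = (-4.81004, -2.20918), J = [[-6.83533, 3.92710], [-6.43065, -3.68178]].
Δ = (-0.523, 0.314), so (u, v)₂ = (0.342, -1.091).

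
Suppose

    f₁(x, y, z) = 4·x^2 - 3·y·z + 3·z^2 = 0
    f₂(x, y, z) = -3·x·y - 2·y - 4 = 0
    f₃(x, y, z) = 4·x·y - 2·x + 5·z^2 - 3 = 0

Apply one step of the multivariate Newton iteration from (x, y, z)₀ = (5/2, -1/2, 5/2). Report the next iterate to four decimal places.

(0.8177, -0.6867, 1.5755)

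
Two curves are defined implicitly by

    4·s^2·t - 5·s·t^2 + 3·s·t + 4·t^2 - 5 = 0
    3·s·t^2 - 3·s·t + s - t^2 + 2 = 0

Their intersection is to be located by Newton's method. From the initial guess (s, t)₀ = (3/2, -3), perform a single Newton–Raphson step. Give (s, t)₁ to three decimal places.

At (3/2, -3): F = (-77.000, 48.500).
Jacobian J = [[8·s·t - 5·t^2 + 3·t, 4·s^2 - 10·s·t + 3·s + 8·t], [3·t^2 - 3·t + 1, 6·s·t - 3·s - 2·t]].
At the point, J = [[-90.000, 34.500], [37.000, -25.500]] (det J = 1018.500).
Solving J·Δ = −F gives Δ = (-0.285, 1.488).
Then the next iterate is (s, t)₁ = (1.215, -1.512).

(1.215, -1.512)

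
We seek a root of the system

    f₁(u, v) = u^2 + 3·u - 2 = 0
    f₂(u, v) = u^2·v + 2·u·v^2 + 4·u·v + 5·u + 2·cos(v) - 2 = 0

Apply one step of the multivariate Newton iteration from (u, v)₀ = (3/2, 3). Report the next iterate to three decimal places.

(0.708, 2.213)

At (3/2, 3): F = (4.750, 55.27002).
Jacobian J = [[2·u + 3, 0], [2·u·v + 2·v^2 + 4·v + 5, u^2 + 4·u·v + 4·u - 2·sin(v)]].
At the point, J = [[6.000, 0.000], [44.000, 25.96776]] (det J = 155.80656).
Solving J·Δ = −F gives Δ = (-0.792, -0.787).
Then the next iterate is (u, v)₁ = (0.708, 2.213).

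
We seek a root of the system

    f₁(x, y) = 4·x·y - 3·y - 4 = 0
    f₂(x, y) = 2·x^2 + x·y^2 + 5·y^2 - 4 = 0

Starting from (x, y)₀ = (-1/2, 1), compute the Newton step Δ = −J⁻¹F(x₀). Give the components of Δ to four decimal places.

At (-1/2, 1): F = (-9.0000, 1.0000).
Jacobian J = [[4·y, 4·x - 3], [4·x + y^2, 2·x·y + 10·y]].
At the point, J = [[4.0000, -5.0000], [-1.0000, 9.0000]] (det J = 31.0000).
Solving J·Δ = −F gives Δ = (2.4516, 0.1613).

(2.4516, 0.1613)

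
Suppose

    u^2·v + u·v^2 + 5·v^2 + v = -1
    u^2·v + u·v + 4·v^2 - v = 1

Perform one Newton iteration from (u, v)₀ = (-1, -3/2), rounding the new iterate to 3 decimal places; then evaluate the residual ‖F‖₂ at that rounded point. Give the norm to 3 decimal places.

At (-1, -3/2): F = (7.000, 9.500).
Jacobian J = [[2·u·v + v^2, u^2 + 2·u·v + 10·v + 1], [2·u·v + v, u^2 + u + 8·v - 1]].
At the point, J = [[5.250, -10.000], [1.500, -13.000]] (det J = -53.250).
Solving J·Δ = −F gives Δ = (0.075, 0.739).
Then the next iterate is (u, v)₁ = (-0.925, -0.761).
Re-evaluating at (-0.925, -0.761): F = (1.94779, 2.13028), so ‖F‖₂ = 2.887.

2.887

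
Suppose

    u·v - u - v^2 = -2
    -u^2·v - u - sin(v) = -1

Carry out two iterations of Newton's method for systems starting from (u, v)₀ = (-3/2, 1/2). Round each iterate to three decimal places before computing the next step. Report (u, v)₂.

(0.025, 1.559)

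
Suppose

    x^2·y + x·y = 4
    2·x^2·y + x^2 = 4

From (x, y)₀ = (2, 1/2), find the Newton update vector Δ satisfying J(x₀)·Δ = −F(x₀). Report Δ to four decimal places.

(-1.1429, 0.6429)

At (2, 1/2): F = (-1.0000, 4.0000).
Jacobian J = [[2·x·y + y, x^2 + x], [4·x·y + 2·x, 2·x^2]].
At the point, J = [[2.5000, 6.0000], [8.0000, 8.0000]] (det J = -28.0000).
Solving J·Δ = −F gives Δ = (-1.1429, 0.6429).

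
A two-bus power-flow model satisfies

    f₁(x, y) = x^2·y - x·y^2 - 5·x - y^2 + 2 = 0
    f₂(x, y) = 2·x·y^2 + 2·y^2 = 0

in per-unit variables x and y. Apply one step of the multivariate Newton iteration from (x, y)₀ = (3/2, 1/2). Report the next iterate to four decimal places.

At (3/2, 1/2): F = (-5.0000, 1.2500).
Jacobian J = [[2·x·y - y^2 - 5, x^2 - 2·x·y - 2·y], [2·y^2, 4·x·y + 4·y]].
At the point, J = [[-3.7500, -0.2500], [0.5000, 5.0000]] (det J = -18.6250).
Solving J·Δ = −F gives Δ = (-1.3255, -0.1174).
Then the next iterate is (x, y)₁ = (0.1745, 0.3826).

(0.1745, 0.3826)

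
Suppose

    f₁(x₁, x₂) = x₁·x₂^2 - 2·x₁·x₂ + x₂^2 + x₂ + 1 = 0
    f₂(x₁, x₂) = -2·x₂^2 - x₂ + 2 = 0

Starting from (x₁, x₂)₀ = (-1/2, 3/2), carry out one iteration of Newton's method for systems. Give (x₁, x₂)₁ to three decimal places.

At (-1/2, 3/2): F = (5.125, -4.000).
Jacobian J = [[x₂^2 - 2·x₂, 2·x₁·x₂ - 2·x₁ + 2·x₂ + 1], [0, -4·x₂ - 1]].
At the point, J = [[-0.750, 3.500], [0.000, -7.000]] (det J = 5.250).
Solving J·Δ = −F gives Δ = (4.167, -0.571).
Then the next iterate is (x₁, x₂)₁ = (3.667, 0.929).

(3.667, 0.929)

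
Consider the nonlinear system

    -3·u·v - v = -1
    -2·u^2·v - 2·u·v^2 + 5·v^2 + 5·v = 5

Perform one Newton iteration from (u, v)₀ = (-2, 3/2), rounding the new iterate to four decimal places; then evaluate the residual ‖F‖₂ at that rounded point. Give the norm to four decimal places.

2.5775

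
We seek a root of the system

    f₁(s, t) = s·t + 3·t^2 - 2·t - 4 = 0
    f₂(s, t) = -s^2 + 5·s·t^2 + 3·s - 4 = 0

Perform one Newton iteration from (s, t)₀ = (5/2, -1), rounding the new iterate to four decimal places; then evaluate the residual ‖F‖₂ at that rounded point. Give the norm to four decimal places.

2.0324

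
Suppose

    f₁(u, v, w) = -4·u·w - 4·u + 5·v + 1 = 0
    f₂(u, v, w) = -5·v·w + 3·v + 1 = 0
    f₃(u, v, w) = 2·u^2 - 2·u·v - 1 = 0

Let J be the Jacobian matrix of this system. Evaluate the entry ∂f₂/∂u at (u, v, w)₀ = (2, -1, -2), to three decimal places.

0.000

∂f₂/∂u = 0.
At (2, -1, -2) this is 0.000.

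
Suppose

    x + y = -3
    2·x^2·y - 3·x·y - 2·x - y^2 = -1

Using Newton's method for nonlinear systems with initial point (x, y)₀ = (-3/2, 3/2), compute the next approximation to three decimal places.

At (-3/2, 3/2): F = (3.000, 15.250).
Jacobian J = [[1, 1], [4·x·y - 3·y - 2, 2·x^2 - 3·x - 2·y]].
At the point, J = [[1.000, 1.000], [-15.500, 6.000]] (det J = 21.500).
Solving J·Δ = −F gives Δ = (-0.128, -2.872).
Then the next iterate is (x, y)₁ = (-1.628, -1.372).

(-1.628, -1.372)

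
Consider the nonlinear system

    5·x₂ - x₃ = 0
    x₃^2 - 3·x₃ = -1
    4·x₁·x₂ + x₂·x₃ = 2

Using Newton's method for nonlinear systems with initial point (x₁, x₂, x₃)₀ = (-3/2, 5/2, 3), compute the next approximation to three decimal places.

(-1.057, 0.533, 2.667)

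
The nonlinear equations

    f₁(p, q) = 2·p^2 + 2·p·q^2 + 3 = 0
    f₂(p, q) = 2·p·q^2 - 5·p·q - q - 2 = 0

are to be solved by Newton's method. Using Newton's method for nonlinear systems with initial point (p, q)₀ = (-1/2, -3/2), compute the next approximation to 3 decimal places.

(0.515, -2.763)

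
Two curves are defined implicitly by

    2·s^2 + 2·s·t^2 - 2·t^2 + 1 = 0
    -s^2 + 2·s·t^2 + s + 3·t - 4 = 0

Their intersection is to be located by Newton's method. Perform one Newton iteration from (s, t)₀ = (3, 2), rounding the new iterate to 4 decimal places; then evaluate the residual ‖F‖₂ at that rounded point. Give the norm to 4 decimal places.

At (3, 2): F = (35.0000, 20.0000).
Jacobian J = [[4·s + 2·t^2, 4·s·t - 4·t], [-2·s + 2·t^2 + 1, 4·s·t + 3]].
At the point, J = [[20.0000, 16.0000], [3.0000, 27.0000]] (det J = 492.0000).
Solving J·Δ = −F gives Δ = (-1.2703, -0.5996).
Then the next iterate is (s, t)₁ = (1.7297, 1.4004).
Re-evaluating at (1.7297, 1.4004): F = (9.845783, 5.723337), so ‖F‖₂ = 11.3884.

11.3884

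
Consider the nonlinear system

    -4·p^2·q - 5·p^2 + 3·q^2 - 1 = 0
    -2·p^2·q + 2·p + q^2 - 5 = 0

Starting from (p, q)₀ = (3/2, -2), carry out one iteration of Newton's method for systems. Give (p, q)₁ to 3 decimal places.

(1.132, -1.313)

At (3/2, -2): F = (17.750, 11.000).
Jacobian J = [[-8·p·q - 10·p, -4·p^2 + 6·q], [-4·p·q + 2, -2·p^2 + 2·q]].
At the point, J = [[9.000, -21.000], [14.000, -8.500]] (det J = 217.500).
Solving J·Δ = −F gives Δ = (-0.368, 0.687).
Then the next iterate is (p, q)₁ = (1.132, -1.313).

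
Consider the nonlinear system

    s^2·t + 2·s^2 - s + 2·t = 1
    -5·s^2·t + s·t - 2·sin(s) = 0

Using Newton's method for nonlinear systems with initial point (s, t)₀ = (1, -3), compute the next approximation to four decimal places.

At (1, -3): F = (-9.0000, 10.317058).
Jacobian J = [[2·s·t + 4·s - 1, s^2 + 2], [-10·s·t + t - 2·cos(s), -5·s^2 + s]].
At the point, J = [[-3.0000, 3.0000], [25.919395, -4.0000]] (det J = -65.758186).
Solving J·Δ = −F gives Δ = (0.0768, 3.0768).
Then the next iterate is (s, t)₁ = (1.0768, 0.0768).

(1.0768, 0.0768)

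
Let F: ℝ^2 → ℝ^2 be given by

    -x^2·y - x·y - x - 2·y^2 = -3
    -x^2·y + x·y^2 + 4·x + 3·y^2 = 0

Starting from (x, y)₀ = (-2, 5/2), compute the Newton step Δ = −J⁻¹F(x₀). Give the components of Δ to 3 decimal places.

(0.615, -0.708)

At (-2, 5/2): F = (-12.500, -11.750).
Jacobian J = [[-2·x·y - y - 1, -x^2 - x - 4·y], [-2·x·y + y^2 + 4, -x^2 + 2·x·y + 6·y]].
At the point, J = [[6.500, -12.000], [20.250, 1.000]] (det J = 249.500).
Solving J·Δ = −F gives Δ = (0.615, -0.708).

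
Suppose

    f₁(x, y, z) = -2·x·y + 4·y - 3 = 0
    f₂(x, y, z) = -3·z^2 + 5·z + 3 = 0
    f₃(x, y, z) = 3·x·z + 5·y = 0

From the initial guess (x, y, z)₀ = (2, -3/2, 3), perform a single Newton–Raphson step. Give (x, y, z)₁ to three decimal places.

(3.000, -4.569, 2.308)

At (2, -3/2, 3): F = (-3.000, -9.000, 10.500).
Jacobian J = [[-2·y, -2·x + 4, 0], [0, 0, -6·z + 5], [3·z, 5, 3·x]].
At the point, J = [[3.000, 0.000, 0.000], [0.000, 0.000, -13.000], [9.000, 5.000, 6.000]] (det J = 195.000).
Solving J·Δ = −F gives Δ = (1.000, -3.069, -0.692).
Then the next iterate is (x, y, z)₁ = (3.000, -4.569, 2.308).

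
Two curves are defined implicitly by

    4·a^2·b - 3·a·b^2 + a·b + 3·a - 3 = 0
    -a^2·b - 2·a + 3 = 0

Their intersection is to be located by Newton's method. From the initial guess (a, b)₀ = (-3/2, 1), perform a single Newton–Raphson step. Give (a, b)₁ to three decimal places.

At (-3/2, 1): F = (4.500, 3.750).
Jacobian J = [[8·a·b - 3·b^2 + b + 3, 4·a^2 - 6·a·b + a], [-2·a·b - 2, -a^2]].
At the point, J = [[-11.000, 16.500], [1.000, -2.250]] (det J = 8.250).
Solving J·Δ = −F gives Δ = (8.727, 5.545).
Then the next iterate is (a, b)₁ = (7.227, 6.545).

(7.227, 6.545)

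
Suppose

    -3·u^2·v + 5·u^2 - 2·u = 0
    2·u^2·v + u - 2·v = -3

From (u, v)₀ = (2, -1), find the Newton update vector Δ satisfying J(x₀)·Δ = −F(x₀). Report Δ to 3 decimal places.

(-1.625, -1.729)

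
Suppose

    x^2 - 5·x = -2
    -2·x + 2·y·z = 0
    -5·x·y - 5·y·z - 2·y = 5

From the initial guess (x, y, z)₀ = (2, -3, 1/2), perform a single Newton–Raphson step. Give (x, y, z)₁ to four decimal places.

At (2, -3, 1/2): F = (-4.0000, -7.0000, 38.5000).
Jacobian J = [[2·x - 5, 0, 0], [-2, 2·z, 2·y], [-5·y, -5·x - 5·z - 2, -5·y]].
At the point, J = [[-1.0000, 0.0000, 0.0000], [-2.0000, 1.0000, -6.0000], [15.0000, -14.5000, 15.0000]] (det J = 72.0000).
Solving J·Δ = −F gives Δ = (-4.0000, -1.5833, -0.0972).
Then the next iterate is (x, y, z)₁ = (-2.0000, -4.5833, 0.4028).

(-2.0000, -4.5833, 0.4028)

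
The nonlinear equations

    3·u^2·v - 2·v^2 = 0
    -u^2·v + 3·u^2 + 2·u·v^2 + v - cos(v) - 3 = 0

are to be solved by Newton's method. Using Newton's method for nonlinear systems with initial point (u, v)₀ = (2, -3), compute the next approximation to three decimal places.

(6.717, 6.326)

At (2, -3): F = (-54.000, 54.98999).
Jacobian J = [[6·u·v, 3·u^2 - 4·v], [-2·u·v + 6·u + 2·v^2, -u^2 + 4·u·v + sin(v) + 1]].
At the point, J = [[-36.000, 24.000], [42.000, -27.14112]] (det J = -30.91968).
Solving J·Δ = −F gives Δ = (4.717, 9.326).
Then the next iterate is (u, v)₁ = (6.717, 6.326).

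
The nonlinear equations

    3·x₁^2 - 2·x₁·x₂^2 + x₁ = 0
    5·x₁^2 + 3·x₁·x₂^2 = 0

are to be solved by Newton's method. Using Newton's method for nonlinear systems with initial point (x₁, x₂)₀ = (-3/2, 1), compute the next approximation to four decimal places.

(-0.7917, 0.8056)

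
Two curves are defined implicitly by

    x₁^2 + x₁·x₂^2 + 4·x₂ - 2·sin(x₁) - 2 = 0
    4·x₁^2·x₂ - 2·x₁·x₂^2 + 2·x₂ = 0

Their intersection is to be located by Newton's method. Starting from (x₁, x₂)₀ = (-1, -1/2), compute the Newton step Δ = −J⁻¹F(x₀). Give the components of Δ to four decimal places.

(0.2162, 0.4358)

At (-1, -1/2): F = (-1.567058, -2.5000).
Jacobian J = [[2·x₁ + x₂^2 - 2·cos(x₁), 2·x₁·x₂ + 4], [8·x₁·x₂ - 2·x₂^2, 4·x₁^2 - 4·x₁·x₂ + 2]].
At the point, J = [[-2.830605, 5.0000], [3.5000, 4.0000]] (det J = -28.822418).
Solving J·Δ = −F gives Δ = (0.2162, 0.4358).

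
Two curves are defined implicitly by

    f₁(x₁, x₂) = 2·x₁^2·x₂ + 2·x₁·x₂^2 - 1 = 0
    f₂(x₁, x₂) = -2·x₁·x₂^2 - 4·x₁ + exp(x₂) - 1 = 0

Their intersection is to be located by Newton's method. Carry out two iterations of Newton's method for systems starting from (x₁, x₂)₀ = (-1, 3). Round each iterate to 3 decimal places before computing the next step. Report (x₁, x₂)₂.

At (-1, 3): F = (-13.000, 41.08554).
Jacobian J = [[4·x₁·x₂ + 2·x₂^2, 2·x₁^2 + 4·x₁·x₂], [-2·x₂^2 - 4, -4·x₁·x₂ + exp(x₂)]].
At the point, J = [[6.000, -10.000], [-22.000, 32.08554]] (det J = -27.48678).
Solving J·Δ = −F gives Δ = (-0.228, -1.437).
Then the next iterate is (x₁, x₂)₁ = (-1.228, 1.563).
Round to (-1.228, 1.563) and repeat: F = (-2.28597, 14.68505), J = [[-2.79152, -4.66149], [-8.88594, 12.45058]].
Δ = (0.525, -0.805), so (x₁, x₂)₂ = (-0.703, 0.758).

(-0.703, 0.758)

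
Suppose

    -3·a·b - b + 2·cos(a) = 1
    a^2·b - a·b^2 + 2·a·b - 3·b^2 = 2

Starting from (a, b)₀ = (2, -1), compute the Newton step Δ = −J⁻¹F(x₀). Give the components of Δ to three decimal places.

(-0.432, 0.665)

At (2, -1): F = (5.16771, -15.000).
Jacobian J = [[-3·b - 2·sin(a), -3·a - 1], [2·a·b - b^2 + 2·b, a^2 - 2·a·b + 2·a - 6·b]].
At the point, J = [[1.18141, -7.000], [-7.000, 18.000]] (det J = -27.73471).
Solving J·Δ = −F gives Δ = (-0.432, 0.665).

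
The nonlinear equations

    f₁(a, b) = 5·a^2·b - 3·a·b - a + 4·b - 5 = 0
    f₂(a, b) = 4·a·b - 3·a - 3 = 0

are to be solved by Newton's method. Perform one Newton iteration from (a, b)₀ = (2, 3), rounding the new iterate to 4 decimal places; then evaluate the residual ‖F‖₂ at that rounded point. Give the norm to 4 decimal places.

12.2625

At (2, 3): F = (47.0000, 15.0000).
Jacobian J = [[10·a·b - 3·b - 1, 5·a^2 - 3·a + 4], [4·b - 3, 4·a]].
At the point, J = [[50.0000, 18.0000], [9.0000, 8.0000]] (det J = 238.0000).
Solving J·Δ = −F gives Δ = (-0.4454, -1.3739).
Then the next iterate is (a, b)₁ = (1.5546, 1.6261).
Re-evaluating at (1.5546, 1.6261): F = (12.015634, 2.447940), so ‖F‖₂ = 12.2625.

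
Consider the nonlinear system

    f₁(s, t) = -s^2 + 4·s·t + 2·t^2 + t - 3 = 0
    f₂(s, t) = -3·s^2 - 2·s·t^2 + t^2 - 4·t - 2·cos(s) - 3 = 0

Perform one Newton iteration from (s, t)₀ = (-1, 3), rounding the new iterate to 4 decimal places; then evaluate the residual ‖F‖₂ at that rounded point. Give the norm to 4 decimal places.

At (-1, 3): F = (5.0000, 7.919395).
Jacobian J = [[-2·s + 4·t, 4·s + 4·t + 1], [-6·s - 2·t^2 + 2·sin(s), -4·s·t + 2·t - 4]].
At the point, J = [[14.0000, 9.0000], [-13.682942, 14.0000]] (det J = 319.146478).
Solving J·Δ = −F gives Δ = (0.0040, -0.5618).
Then the next iterate is (s, t)₁ = (-0.9960, 2.4382).
Re-evaluating at (-0.9960, 2.4382): F = (0.622034, 0.970723), so ‖F‖₂ = 1.1529.

1.1529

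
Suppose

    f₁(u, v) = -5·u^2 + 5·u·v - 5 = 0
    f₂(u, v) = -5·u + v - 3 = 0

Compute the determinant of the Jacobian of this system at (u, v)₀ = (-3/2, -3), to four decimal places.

J = [[-10·u + 5·v, 5·u], [-5, 1]].
At the point, J = [[0.0000, -7.5000], [-5.0000, 1.0000]].
det J = -37.5000.

-37.5000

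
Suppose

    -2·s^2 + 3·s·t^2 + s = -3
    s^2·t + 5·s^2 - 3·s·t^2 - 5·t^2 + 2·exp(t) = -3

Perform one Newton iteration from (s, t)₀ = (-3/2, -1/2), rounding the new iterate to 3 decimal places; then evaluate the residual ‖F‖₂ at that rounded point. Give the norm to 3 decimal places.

At (-3/2, -1/2): F = (-4.125, 14.21306).
Jacobian J = [[-4·s + 3·t^2 + 1, 6·s·t], [2·s·t + 10·s - 3·t^2, s^2 - 6·s·t - 10·t + 2·exp(t)]].
At the point, J = [[7.750, 4.500], [-14.250, 3.96306]] (det J = 94.83873).
Solving J·Δ = −F gives Δ = (0.847, -0.542).
Then the next iterate is (s, t)₁ = (-0.653, -1.042).
Re-evaluating at (-0.653, -1.042): F = (-0.63283, 2.09142), so ‖F‖₂ = 2.185.

2.185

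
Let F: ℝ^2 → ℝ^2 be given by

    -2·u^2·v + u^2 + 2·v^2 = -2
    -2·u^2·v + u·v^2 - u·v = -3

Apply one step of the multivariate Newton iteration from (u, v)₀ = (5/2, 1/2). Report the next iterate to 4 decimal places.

(1.1950, 0.7381)

At (5/2, 1/2): F = (2.5000, -3.8750).
Jacobian J = [[-4·u·v + 2·u, -2·u^2 + 4·v], [-4·u·v + v^2 - v, -2·u^2 + 2·u·v - u]].
At the point, J = [[0.0000, -10.5000], [-5.2500, -12.5000]] (det J = -55.1250).
Solving J·Δ = −F gives Δ = (-1.3050, 0.2381).
Then the next iterate is (u, v)₁ = (1.1950, 0.7381).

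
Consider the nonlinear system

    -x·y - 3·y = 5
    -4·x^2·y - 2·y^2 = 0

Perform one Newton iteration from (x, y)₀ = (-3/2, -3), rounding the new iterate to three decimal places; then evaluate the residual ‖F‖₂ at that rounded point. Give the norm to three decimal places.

At (-3/2, -3): F = (-0.500, 9.000).
Jacobian J = [[-y, -x - 3], [-8·x·y, -4·x^2 - 4·y]].
At the point, J = [[3.000, -1.500], [-36.000, 3.000]] (det J = -45.000).
Solving J·Δ = −F gives Δ = (0.267, 0.200).
Then the next iterate is (x, y)₁ = (-1.233, -2.800).
Re-evaluating at (-1.233, -2.800): F = (-0.05240, 1.34724), so ‖F‖₂ = 1.348.

1.348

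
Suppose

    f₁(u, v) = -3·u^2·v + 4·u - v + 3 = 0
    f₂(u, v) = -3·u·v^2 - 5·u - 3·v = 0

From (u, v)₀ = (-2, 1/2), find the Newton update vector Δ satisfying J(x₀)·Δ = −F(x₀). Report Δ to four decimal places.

At (-2, 1/2): F = (-11.5000, 10.0000).
Jacobian J = [[-6·u·v + 4, -3·u^2 - 1], [-3·v^2 - 5, -6·u·v - 3]].
At the point, J = [[10.0000, -13.0000], [-5.7500, 3.0000]] (det J = -44.7500).
Solving J·Δ = −F gives Δ = (2.1341, 0.7570).

(2.1341, 0.7570)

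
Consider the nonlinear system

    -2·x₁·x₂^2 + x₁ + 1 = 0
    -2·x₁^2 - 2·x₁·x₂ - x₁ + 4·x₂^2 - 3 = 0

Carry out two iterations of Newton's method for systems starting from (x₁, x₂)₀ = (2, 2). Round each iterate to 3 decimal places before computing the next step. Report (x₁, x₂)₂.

(0.768, 1.285)

At (2, 2): F = (-13.000, -5.000).
Jacobian J = [[-2·x₂^2 + 1, -4·x₁·x₂], [-4·x₁ - 2·x₂ - 1, -2·x₁ + 8·x₂]].
At the point, J = [[-7.000, -16.000], [-13.000, 12.000]] (det J = -292.000).
Solving J·Δ = −F gives Δ = (-0.808, -0.459).
Then the next iterate is (x₁, x₂)₁ = (1.192, 1.541).
Round to (1.192, 1.541) and repeat: F = (-3.46924, -1.20875), J = [[-3.74936, -7.34749], [-8.850, 9.944]].
Δ = (-0.424, -0.256), so (x₁, x₂)₂ = (0.768, 1.285).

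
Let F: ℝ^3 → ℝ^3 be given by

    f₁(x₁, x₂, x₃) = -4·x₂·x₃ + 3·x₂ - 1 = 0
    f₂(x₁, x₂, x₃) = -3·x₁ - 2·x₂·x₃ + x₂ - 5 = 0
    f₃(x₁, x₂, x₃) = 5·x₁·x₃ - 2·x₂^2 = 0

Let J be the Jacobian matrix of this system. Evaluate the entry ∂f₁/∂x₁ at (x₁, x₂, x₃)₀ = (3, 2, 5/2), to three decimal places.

∂f₁/∂x₁ = 0.
At (3, 2, 5/2) this is 0.000.

0.000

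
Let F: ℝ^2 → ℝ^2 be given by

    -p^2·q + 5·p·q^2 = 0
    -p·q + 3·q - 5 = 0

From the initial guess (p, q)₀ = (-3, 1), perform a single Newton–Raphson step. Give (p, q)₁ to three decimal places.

(0.889, 1.481)

At (-3, 1): F = (-24.000, 1.000).
Jacobian J = [[-2·p·q + 5·q^2, -p^2 + 10·p·q], [-q, -p + 3]].
At the point, J = [[11.000, -39.000], [-1.000, 6.000]] (det J = 27.000).
Solving J·Δ = −F gives Δ = (3.889, 0.481).
Then the next iterate is (p, q)₁ = (0.889, 1.481).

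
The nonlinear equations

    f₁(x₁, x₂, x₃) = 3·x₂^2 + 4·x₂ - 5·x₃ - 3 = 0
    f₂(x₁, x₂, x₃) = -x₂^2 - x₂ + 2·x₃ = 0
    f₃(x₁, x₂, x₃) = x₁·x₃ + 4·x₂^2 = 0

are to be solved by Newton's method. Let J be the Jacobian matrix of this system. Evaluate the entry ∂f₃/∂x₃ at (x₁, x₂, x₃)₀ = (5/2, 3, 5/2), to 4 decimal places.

2.5000

∂f₃/∂x₃ = x₁.
At (5/2, 3, 5/2) this is 2.5000.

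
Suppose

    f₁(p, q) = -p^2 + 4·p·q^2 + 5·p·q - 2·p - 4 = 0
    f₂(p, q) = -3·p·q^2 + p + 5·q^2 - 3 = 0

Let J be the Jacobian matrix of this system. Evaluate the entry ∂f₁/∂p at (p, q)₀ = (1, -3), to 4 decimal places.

17.0000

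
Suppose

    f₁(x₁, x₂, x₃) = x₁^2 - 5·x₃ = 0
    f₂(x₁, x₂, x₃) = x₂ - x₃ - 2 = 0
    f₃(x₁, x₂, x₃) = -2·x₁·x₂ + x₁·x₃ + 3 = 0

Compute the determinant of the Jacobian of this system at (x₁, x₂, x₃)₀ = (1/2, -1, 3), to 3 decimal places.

J = [[2·x₁, 0, -5], [0, 1, -1], [-2·x₂ + x₃, -2·x₁, x₁]].
At the point, J = [[1.000, 0.000, -5.000], [0.000, 1.000, -1.000], [5.000, -1.000, 0.500]].
det J = 24.500.

24.500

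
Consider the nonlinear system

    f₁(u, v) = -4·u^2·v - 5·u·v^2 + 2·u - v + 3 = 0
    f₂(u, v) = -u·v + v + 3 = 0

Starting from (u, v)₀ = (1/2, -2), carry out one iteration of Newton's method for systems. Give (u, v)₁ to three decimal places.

At (1/2, -2): F = (-2.000, 2.000).
Jacobian J = [[-8·u·v - 5·v^2 + 2, -4·u^2 - 10·u·v - 1], [-v, -u + 1]].
At the point, J = [[-10.000, 8.000], [2.000, 0.500]] (det J = -21.000).
Solving J·Δ = −F gives Δ = (-0.810, -0.762).
Then the next iterate is (u, v)₁ = (-0.310, -2.762).

(-0.310, -2.762)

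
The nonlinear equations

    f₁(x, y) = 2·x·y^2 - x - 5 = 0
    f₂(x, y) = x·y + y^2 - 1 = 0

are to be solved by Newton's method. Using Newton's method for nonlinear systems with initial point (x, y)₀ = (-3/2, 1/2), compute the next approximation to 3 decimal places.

At (-3/2, 1/2): F = (-4.250, -1.500).
Jacobian J = [[2·y^2 - 1, 4·x·y], [y, x + 2·y]].
At the point, J = [[-0.500, -3.000], [0.500, -0.500]] (det J = 1.750).
Solving J·Δ = −F gives Δ = (1.357, -1.643).
Then the next iterate is (x, y)₁ = (-0.143, -1.143).

(-0.143, -1.143)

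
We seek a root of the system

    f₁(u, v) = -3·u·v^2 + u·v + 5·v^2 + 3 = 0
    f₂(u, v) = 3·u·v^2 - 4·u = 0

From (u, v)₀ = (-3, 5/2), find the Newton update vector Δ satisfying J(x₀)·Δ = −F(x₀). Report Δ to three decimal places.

(-2.997, -1.966)

At (-3, 5/2): F = (83.000, -44.250).
Jacobian J = [[-3·v^2 + v, -6·u·v + u + 10·v], [3·v^2 - 4, 6·u·v]].
At the point, J = [[-16.250, 67.000], [14.750, -45.000]] (det J = -257.000).
Solving J·Δ = −F gives Δ = (-2.997, -1.966).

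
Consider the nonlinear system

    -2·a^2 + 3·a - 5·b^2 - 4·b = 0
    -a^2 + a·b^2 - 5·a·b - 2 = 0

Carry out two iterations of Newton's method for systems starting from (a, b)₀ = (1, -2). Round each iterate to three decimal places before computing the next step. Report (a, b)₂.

At (1, -2): F = (-11.000, 11.000).
Jacobian J = [[-4·a + 3, -10·b - 4], [-2·a + b^2 - 5·b, 2·a·b - 5·a]].
At the point, J = [[-1.000, 16.000], [12.000, -9.000]] (det J = -183.000).
Solving J·Δ = −F gives Δ = (-0.421, 0.661).
Then the next iterate is (a, b)₁ = (0.579, -1.339).
Round to (0.579, -1.339) and repeat: F = (-2.54209, 2.57927), J = [[0.684, 9.390], [7.32992, -4.44556]].
Δ = (-0.180, 0.284), so (a, b)₂ = (0.399, -1.055).

(0.399, -1.055)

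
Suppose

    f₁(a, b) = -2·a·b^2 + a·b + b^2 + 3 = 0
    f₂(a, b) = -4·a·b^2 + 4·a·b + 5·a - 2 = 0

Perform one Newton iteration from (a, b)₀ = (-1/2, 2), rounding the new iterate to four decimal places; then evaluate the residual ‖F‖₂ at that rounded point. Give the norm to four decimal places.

At (-1/2, 2): F = (10.0000, -0.5000).
Jacobian J = [[-2·b^2 + b, -4·a·b + a + 2·b], [-4·b^2 + 4·b + 5, -8·a·b + 4·a]].
At the point, J = [[-6.0000, 7.5000], [-3.0000, 6.0000]] (det J = -13.5000).
Solving J·Δ = −F gives Δ = (4.7222, 2.4444).
Then the next iterate is (a, b)₁ = (4.2222, 4.4444).
Re-evaluating at (4.2222, 4.4444): F = (-125.281790, -239.427671), so ‖F‖₂ = 270.2242.

270.2242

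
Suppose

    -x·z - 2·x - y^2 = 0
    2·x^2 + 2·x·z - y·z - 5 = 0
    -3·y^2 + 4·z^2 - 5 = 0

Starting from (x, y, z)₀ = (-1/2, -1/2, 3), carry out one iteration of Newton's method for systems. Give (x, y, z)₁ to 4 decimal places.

(-0.5252, -2.3624, 1.9724)

At (-1/2, -1/2, 3): F = (2.2500, -6.0000, 30.2500).
Jacobian J = [[-z - 2, -2·y, -x], [4·x + 2·z, -z, 2·x - y], [0, -6·y, 8·z]].
At the point, J = [[-5.0000, 1.0000, 0.5000], [4.0000, -3.0000, -0.5000], [0.0000, 3.0000, 24.0000]] (det J = 262.5000).
Solving J·Δ = −F gives Δ = (-0.0252, -1.8624, -1.0276).
Then the next iterate is (x, y, z)₁ = (-0.5252, -2.3624, 1.9724).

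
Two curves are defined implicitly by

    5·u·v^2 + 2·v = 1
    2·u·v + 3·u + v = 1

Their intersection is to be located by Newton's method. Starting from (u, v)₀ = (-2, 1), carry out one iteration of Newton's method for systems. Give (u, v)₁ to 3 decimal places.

At (-2, 1): F = (-9.000, -10.000).
Jacobian J = [[5·v^2, 10·u·v + 2], [2·v + 3, 2·u + 1]].
At the point, J = [[5.000, -18.000], [5.000, -3.000]] (det J = 75.000).
Solving J·Δ = −F gives Δ = (2.040, 0.067).
Then the next iterate is (u, v)₁ = (0.040, 1.067).

(0.040, 1.067)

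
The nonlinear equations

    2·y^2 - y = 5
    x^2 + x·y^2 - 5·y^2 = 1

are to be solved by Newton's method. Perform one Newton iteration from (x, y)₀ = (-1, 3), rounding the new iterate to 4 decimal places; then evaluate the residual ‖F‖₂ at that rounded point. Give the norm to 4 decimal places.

At (-1, 3): F = (10.0000, -54.0000).
Jacobian J = [[0, 4·y - 1], [2·x + y^2, 2·x·y - 10·y]].
At the point, J = [[0.0000, 11.0000], [7.0000, -36.0000]] (det J = -77.0000).
Solving J·Δ = −F gives Δ = (3.0390, -0.9091).
Then the next iterate is (x, y)₁ = (2.0390, 2.0909).
Re-evaluating at (2.0390, 2.0909): F = (1.652826, -9.787565), so ‖F‖₂ = 9.9261.

9.9261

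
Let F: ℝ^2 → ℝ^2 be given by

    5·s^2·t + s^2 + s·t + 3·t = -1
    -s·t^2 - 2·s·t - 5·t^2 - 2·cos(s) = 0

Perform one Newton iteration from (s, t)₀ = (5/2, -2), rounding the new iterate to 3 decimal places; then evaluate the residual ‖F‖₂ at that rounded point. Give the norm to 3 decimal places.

20.317

At (5/2, -2): F = (-66.250, -18.39771).
Jacobian J = [[10·s·t + 2·s + t, 5·s^2 + s + 3], [-t^2 - 2·t + 2·sin(s), -2·s·t - 2·s - 10·t]].
At the point, J = [[-47.000, 36.750], [1.19694, 25.000]] (det J = -1218.98770).
Solving J·Δ = −F gives Δ = (-0.804, 0.774).
Then the next iterate is (s, t)₁ = (1.696, -1.226).
Re-evaluating at (1.696, -1.226): F = (-19.51331, -5.65625), so ‖F‖₂ = 20.317.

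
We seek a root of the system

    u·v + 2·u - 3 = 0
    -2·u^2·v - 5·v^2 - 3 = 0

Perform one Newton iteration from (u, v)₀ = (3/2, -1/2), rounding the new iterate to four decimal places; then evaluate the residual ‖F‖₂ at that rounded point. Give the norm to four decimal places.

1.3334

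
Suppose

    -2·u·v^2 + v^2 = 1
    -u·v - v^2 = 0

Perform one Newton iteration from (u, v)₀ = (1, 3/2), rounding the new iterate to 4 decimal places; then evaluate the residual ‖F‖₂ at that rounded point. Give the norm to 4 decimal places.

1.5651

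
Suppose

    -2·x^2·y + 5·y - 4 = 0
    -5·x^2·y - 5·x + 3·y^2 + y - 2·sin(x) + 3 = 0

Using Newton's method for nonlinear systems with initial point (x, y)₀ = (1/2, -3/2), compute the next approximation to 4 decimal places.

(2.7327, -0.5996)

At (1/2, -3/2): F = (-10.7500, 6.666149).
Jacobian J = [[-4·x·y, -2·x^2 + 5], [-10·x·y - 2·cos(x) - 5, -5·x^2 + 6·y + 1]].
At the point, J = [[3.0000, 4.5000], [0.744835, -9.2500]] (det J = -31.101757).
Solving J·Δ = −F gives Δ = (2.2327, 0.9004).
Then the next iterate is (x, y)₁ = (2.7327, -0.5996).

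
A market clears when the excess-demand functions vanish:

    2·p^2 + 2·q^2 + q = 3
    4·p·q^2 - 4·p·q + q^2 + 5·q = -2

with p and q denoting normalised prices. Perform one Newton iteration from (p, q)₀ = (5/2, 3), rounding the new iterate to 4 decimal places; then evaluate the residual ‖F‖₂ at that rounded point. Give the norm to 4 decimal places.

At (5/2, 3): F = (30.5000, 86.0000).
Jacobian J = [[4·p, 4·q + 1], [4·q^2 - 4·q, 8·p·q - 4·p + 2·q + 5]].
At the point, J = [[10.0000, 13.0000], [24.0000, 61.0000]] (det J = 298.0000).
Solving J·Δ = −F gives Δ = (-2.4916, -0.4295).
Then the next iterate is (p, q)₁ = (0.0084, 2.5705).
Re-evaluating at (0.0084, 2.5705): F = (12.785582, 21.595612), so ‖F‖₂ = 25.0966.

25.0966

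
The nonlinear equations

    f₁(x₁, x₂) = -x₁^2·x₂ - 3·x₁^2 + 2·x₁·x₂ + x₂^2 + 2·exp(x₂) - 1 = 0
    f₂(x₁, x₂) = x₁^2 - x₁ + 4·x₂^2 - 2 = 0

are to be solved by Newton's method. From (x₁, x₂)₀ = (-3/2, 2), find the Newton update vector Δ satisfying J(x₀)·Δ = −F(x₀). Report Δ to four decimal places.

(0.6469, -0.9476)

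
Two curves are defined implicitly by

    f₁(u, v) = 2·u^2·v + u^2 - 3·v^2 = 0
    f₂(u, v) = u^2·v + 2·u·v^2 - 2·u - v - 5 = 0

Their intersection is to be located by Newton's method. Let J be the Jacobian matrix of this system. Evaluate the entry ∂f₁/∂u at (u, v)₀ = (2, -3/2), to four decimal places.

∂f₁/∂u = 4·u·v + 2·u.
At (2, -3/2) this is -8.0000.

-8.0000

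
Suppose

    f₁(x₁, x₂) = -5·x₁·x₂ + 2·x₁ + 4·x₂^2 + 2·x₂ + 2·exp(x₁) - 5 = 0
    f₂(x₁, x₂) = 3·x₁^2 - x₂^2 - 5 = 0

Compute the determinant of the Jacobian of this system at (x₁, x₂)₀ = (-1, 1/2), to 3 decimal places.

65.764

J = [[-5·x₂ + 2·exp(x₁) + 2, -5·x₁ + 8·x₂ + 2], [6·x₁, -2·x₂]].
At the point, J = [[0.23576, 11.000], [-6.000, -1.000]].
det J = 65.764.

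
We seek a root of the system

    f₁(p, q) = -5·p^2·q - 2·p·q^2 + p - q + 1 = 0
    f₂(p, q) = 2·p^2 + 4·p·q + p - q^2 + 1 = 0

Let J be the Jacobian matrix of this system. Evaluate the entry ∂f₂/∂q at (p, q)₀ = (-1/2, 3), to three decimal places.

-8.000

∂f₂/∂q = 4·p - 2·q.
At (-1/2, 3) this is -8.000.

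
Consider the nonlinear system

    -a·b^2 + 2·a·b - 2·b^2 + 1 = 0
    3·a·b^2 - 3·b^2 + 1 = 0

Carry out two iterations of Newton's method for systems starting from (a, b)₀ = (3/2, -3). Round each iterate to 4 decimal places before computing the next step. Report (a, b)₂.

(1.3480, -0.6495)

At (3/2, -3): F = (-39.5000, 14.5000).
Jacobian J = [[-b^2 + 2·b, -2·a·b + 2·a - 4·b], [3·b^2, 6·a·b - 6·b]].
At the point, J = [[-15.0000, 24.0000], [27.0000, -9.0000]] (det J = -513.0000).
Solving J·Δ = −F gives Δ = (0.0146, 1.6550).
Then the next iterate is (a, b)₁ = (1.5146, -1.3450).
Round to (1.5146, -1.3450) and repeat: F = (-9.432273, 3.792773), J = [[-4.499025, 12.483474], [5.427075, -4.152822]].
Δ = (-0.1666, 0.6955), so (a, b)₂ = (1.3480, -0.6495).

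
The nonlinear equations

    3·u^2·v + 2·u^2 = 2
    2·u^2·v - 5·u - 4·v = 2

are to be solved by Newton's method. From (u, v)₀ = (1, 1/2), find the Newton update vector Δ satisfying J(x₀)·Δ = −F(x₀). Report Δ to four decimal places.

(4.2000, -10.3000)

At (1, 1/2): F = (1.5000, -8.0000).
Jacobian J = [[6·u·v + 4·u, 3·u^2], [4·u·v - 5, 2·u^2 - 4]].
At the point, J = [[7.0000, 3.0000], [-3.0000, -2.0000]] (det J = -5.0000).
Solving J·Δ = −F gives Δ = (4.2000, -10.3000).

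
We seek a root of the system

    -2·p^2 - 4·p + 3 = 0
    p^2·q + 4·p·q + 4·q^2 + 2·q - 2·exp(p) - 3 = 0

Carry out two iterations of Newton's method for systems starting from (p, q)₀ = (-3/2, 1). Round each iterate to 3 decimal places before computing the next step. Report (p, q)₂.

At (-3/2, 1): F = (4.500, -1.19626).
Jacobian J = [[-4·p - 4, 0], [2·p·q + 4·q - 2·exp(p), p^2 + 4·p + 8·q + 2]].
At the point, J = [[2.000, 0.000], [0.55374, 6.250]] (det J = 12.500).
Solving J·Δ = −F gives Δ = (-2.250, 0.391).
Then the next iterate is (p, q)₁ = (-3.750, 1.391).
Round to (-3.750, 1.391) and repeat: F = (-10.125, 6.17043), J = [[11.000, 0.000], [-4.91554, 12.19050]].
Δ = (0.920, -0.135), so (p, q)₂ = (-2.830, 1.256).

(-2.830, 1.256)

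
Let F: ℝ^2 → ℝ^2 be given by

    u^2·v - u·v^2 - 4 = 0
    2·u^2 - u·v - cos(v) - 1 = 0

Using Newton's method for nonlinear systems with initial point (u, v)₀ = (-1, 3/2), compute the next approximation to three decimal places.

(-0.113, 2.727)

At (-1, 3/2): F = (-0.250, 2.42926).
Jacobian J = [[2·u·v - v^2, u^2 - 2·u·v], [4·u - v, -u + sin(v)]].
At the point, J = [[-5.250, 4.000], [-5.500, 1.99749]] (det J = 11.51315).
Solving J·Δ = −F gives Δ = (0.887, 1.227).
Then the next iterate is (u, v)₁ = (-0.113, 2.727).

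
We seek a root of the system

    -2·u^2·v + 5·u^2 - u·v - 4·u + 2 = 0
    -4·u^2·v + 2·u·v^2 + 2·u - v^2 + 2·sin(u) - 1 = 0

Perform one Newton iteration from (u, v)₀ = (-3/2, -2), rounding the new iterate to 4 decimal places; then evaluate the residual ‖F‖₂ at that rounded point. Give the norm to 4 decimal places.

9.5932

At (-3/2, -2): F = (25.2500, -3.994990).
Jacobian J = [[-4·u·v + 10·u - v - 4, -2·u^2 - u], [-8·u·v + 2·v^2 + 2·cos(u) + 2, -4·u^2 + 4·u·v - 2·v]].
At the point, J = [[-29.0000, -3.0000], [-13.858526, 7.0000]] (det J = -244.575577).
Solving J·Δ = −F gives Δ = (0.6737, 1.9045).
Then the next iterate is (u, v)₁ = (-0.8263, -0.0955).
Re-evaluating at (-0.8263, -0.0955): F = (8.770556, -3.886832), so ‖F‖₂ = 9.5932.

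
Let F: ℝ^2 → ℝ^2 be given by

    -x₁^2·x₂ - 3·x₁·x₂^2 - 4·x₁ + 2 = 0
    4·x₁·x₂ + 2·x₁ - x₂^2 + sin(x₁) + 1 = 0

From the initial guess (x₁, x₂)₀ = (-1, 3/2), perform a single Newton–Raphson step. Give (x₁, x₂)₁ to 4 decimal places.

(-0.8592, 0.2302)

At (-1, 3/2): F = (11.2500, -10.091471).
Jacobian J = [[-2·x₁·x₂ - 3·x₂^2 - 4, -x₁^2 - 6·x₁·x₂], [4·x₂ + cos(x₁) + 2, 4·x₁ - 2·x₂]].
At the point, J = [[-7.7500, 8.0000], [8.540302, -7.0000]] (det J = -14.072418).
Solving J·Δ = −F gives Δ = (0.1408, -1.2698).
Then the next iterate is (x₁, x₂)₁ = (-0.8592, 0.2302).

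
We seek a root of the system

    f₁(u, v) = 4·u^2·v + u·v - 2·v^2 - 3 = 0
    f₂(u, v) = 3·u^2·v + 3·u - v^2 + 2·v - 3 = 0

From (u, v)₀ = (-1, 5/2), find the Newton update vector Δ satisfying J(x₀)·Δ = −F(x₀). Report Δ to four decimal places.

(0.0208, -1.1949)

At (-1, 5/2): F = (-8.0000, 0.2500).
Jacobian J = [[8·u·v + v, 4·u^2 + u - 4·v], [6·u·v + 3, 3·u^2 - 2·v + 2]].
At the point, J = [[-17.5000, -7.0000], [-12.0000, 0.0000]] (det J = -84.0000).
Solving J·Δ = −F gives Δ = (0.0208, -1.1949).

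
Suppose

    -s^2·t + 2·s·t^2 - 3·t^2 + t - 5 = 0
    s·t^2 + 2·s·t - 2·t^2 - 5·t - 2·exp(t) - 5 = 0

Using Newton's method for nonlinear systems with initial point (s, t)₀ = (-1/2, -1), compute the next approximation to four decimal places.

At (-1/2, -1): F = (-9.7500, -2.235759).
Jacobian J = [[-2·s·t + 2·t^2, -s^2 + 4·s·t - 6·t + 1], [t^2 + 2·t, 2·s·t + 2·s - 4·t - 2·exp(t) - 5]].
At the point, J = [[1.0000, 8.7500], [-1.0000, -1.735759]] (det J = 7.014241).
Solving J·Δ = −F gives Δ = (-5.2018, 1.7088).
Then the next iterate is (s, t)₁ = (-5.7018, 0.7088).

(-5.7018, 0.7088)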